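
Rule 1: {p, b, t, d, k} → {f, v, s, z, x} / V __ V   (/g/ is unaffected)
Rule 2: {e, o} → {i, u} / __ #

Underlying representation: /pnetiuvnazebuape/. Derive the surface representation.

pnesiuvnazevuafi

Rule 1 (intervocalic spirantization): /t/ is a stop between vowels /e/ and /i/, so it spirantizes to the fricative [s]. /b/ is a stop between vowels /e/ and /u/, so it spirantizes to the fricative [v]. /p/ is a stop between vowels /a/ and /e/, so it spirantizes to the fricative [f]. /pnetiuvnazebuape/ → pnesiuvnazevuafe.
Rule 2 (final vowel raising): /e/ is a mid vowel in word-final position, so it raises to [i]. /pnesiuvnazevuafe/ → pnesiuvnazevuafi.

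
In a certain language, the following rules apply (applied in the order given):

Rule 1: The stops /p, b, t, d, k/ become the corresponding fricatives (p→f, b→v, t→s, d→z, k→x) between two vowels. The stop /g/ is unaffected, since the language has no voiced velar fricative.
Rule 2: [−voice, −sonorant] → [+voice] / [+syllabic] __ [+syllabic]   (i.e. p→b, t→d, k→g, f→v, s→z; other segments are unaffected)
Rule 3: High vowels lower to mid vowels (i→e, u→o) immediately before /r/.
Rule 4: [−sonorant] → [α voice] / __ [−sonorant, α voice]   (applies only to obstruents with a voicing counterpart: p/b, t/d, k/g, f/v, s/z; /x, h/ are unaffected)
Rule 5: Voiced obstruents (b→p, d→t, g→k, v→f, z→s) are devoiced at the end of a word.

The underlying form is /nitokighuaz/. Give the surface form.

nizoxikhuas

Rule 1 (intervocalic spirantization): /t/ is a stop between vowels /i/ and /o/, so it spirantizes to the fricative [s]. /k/ is a stop between vowels /o/ and /i/, so it spirantizes to the fricative [x]. /nitokighuaz/ → nisoxighuaz.
Rule 2 (intervocalic voicing): /s/ is a voiceless obstruent between vowels /i/ and /o/, so it voices to [z]. /nisoxighuaz/ → nizoxighuaz.
Rule 3 (pre-rhotic lowering): no segment meets the environment; /nizoxighuaz/ is unchanged.
Rule 4 (regressive voicing assimilation): /g/ precedes the voiceless obstruent /h/, so it devoices to [k] by assimilation. /nizoxighuaz/ → nizoxikhuaz.
Rule 5 (final devoicing): /z/ is a voiced obstruent in word-final position, so it devoices to [s]. /nizoxikhuaz/ → nizoxikhuas.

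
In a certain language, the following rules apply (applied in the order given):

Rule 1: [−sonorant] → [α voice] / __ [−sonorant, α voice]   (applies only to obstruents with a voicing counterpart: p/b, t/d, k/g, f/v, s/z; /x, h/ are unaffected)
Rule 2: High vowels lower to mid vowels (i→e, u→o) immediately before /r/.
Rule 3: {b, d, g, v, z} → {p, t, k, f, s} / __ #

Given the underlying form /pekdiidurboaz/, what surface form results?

Rule 1 (regressive voicing assimilation): /k/ precedes the voiced obstruent /d/, so it voices to [g] by assimilation. /pekdiidurboaz/ → pegdiidurboaz.
Rule 2 (pre-rhotic lowering): /u/ is a high vowel immediately before /r/, so it lowers to [o]. /pegdiidurboaz/ → pegdiidorboaz.
Rule 3 (final devoicing): /z/ is a voiced obstruent in word-final position, so it devoices to [s]. /pegdiidorboaz/ → pegdiidorboas.

pegdiidorboas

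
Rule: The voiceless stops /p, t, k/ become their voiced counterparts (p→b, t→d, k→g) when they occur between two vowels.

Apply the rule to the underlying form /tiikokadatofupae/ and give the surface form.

tiigogadadofubae

Scanning /tiikokadatofupae/: /t/ at position 1 is not in the conditioning environment; /k/ is a voiceless stop between vowels /i/ and /o/, so it voices to [g]; /k/ is a voiceless stop between vowels /o/ and /a/, so it voices to [g]; /t/ is a voiceless stop between vowels /a/ and /o/, so it voices to [d]; /p/ is a voiceless stop between vowels /u/ and /a/, so it voices to [b].
Result: [tiigogadadofubae].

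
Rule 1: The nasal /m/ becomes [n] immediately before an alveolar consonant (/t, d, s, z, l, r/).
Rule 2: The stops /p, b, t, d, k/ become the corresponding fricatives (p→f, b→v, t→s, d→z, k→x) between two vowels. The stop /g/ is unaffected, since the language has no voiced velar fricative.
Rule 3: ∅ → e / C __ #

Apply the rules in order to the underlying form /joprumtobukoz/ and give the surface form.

jopruntovuxoze

Rule 1 (nasal place assimilation): /m/ precedes the alveolar consonant /t/, so it assimilates in place to [n]. /joprumtobukoz/ → jopruntobukoz.
Rule 2 (intervocalic spirantization): /b/ is a stop between vowels /o/ and /u/, so it spirantizes to the fricative [v]. /k/ is a stop between vowels /u/ and /o/, so it spirantizes to the fricative [x]. /jopruntobukoz/ → jopruntovuxoz.
Rule 3 (final e-epenthesis): the form ends in the consonant /z/, so [e] is inserted word-finally. /jopruntovuxoz/ → jopruntovuxoze.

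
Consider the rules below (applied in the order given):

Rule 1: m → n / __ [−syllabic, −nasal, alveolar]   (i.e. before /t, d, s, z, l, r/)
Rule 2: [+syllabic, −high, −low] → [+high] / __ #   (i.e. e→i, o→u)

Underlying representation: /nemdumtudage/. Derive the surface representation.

Rule 1 (nasal place assimilation): /m/ precedes the alveolar consonant /d/, so it assimilates in place to [n]. /m/ precedes the alveolar consonant /t/, so it assimilates in place to [n]. /nemdumtudage/ → nenduntudage.
Rule 2 (final vowel raising): /e/ is a mid vowel in word-final position, so it raises to [i]. /nenduntudage/ → nenduntudagi.

nenduntudagi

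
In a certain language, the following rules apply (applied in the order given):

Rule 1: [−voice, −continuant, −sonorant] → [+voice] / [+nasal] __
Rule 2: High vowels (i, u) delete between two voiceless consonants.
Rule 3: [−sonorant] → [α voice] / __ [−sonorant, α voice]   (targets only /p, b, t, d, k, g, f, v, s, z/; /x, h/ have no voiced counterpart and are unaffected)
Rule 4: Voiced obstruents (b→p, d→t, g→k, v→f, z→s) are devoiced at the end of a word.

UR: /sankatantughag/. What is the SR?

Rule 1 (post-nasal voicing): /k/ is a voiceless stop immediately after the nasal /n/, so it voices to [g]. /t/ is a voiceless stop immediately after the nasal /n/, so it voices to [d]. /sankatantughag/ → sangatandughag.
Rule 2 (high vowel syncope): no segment meets the environment; /sangatandughag/ is unchanged.
Rule 3 (regressive voicing assimilation): /g/ precedes the voiceless obstruent /h/, so it devoices to [k] by assimilation. /sangatandughag/ → sangatandukhag.
Rule 4 (final devoicing): /g/ is a voiced obstruent in word-final position, so it devoices to [k]. /sangatandukhag/ → sangatandukhak.

sangatandukhak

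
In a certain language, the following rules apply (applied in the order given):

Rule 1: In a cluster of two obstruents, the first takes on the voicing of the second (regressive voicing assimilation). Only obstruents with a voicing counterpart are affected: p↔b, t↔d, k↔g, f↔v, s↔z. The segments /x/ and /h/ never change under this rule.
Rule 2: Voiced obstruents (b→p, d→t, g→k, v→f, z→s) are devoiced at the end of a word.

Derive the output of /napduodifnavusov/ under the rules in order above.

Rule 1 (regressive voicing assimilation): /p/ precedes the voiced obstruent /d/, so it voices to [b] by assimilation. /napduodifnavusov/ → nabduodifnavusov.
Rule 2 (final devoicing): /v/ is a voiced obstruent in word-final position, so it devoices to [f]. /nabduodifnavusov/ → nabduodifnavusof.

nabduodifnavusof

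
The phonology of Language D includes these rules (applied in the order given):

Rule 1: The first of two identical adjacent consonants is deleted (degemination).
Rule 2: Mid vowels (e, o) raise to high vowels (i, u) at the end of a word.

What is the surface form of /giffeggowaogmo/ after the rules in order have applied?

Rule 1 (degemination): /ff/ is a geminate; the first /f/ deletes. /gg/ is a geminate; the first /g/ deletes. /giffeggowaogmo/ → gifegowaogmo.
Rule 2 (final vowel raising): /o/ is a mid vowel in word-final position, so it raises to [u]. /gifegowaogmo/ → gifegowaogmu.

gifegowaogmu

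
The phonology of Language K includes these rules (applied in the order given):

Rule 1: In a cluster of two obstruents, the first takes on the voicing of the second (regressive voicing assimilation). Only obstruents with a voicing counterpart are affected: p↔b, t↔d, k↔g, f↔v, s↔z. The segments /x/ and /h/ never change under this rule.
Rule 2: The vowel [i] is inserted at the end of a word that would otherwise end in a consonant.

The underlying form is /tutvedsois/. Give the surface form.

tudvetsoisi

Rule 1 (regressive voicing assimilation): /t/ precedes the voiced obstruent /v/, so it voices to [d] by assimilation. /d/ precedes the voiceless obstruent /s/, so it devoices to [t] by assimilation. /tutvedsois/ → tudvetsois.
Rule 2 (final i-epenthesis): the form ends in the consonant /s/, so [i] is inserted word-finally. /tudvetsois/ → tudvetsoisi.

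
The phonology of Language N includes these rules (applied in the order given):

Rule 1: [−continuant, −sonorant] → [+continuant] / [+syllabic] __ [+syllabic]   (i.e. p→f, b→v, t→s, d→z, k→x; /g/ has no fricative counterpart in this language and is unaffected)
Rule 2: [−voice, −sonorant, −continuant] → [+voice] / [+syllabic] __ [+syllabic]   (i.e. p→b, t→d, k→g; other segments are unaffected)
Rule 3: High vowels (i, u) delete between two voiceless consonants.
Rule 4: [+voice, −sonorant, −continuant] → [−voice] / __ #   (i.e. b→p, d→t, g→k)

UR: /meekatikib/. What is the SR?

Rule 1 (intervocalic spirantization): /k/ is a stop between vowels /e/ and /a/, so it spirantizes to the fricative [x]. /t/ is a stop between vowels /a/ and /i/, so it spirantizes to the fricative [s]. /k/ is a stop between vowels /i/ and /i/, so it spirantizes to the fricative [x]. /meekatikib/ → meexasixib.
Rule 2 (intervocalic voicing): no segment meets the environment; /meexasixib/ is unchanged.
Rule 3 (high vowel syncope): /i/ is a high vowel flanked by voiceless consonants /s/ and /x/, so it deletes. /meexasixib/ → meexasxib.
Rule 4 (final devoicing): /b/ is a voiced stop in word-final position, so it devoices to [p]. /meexasxib/ → meexasxip.

meexasxip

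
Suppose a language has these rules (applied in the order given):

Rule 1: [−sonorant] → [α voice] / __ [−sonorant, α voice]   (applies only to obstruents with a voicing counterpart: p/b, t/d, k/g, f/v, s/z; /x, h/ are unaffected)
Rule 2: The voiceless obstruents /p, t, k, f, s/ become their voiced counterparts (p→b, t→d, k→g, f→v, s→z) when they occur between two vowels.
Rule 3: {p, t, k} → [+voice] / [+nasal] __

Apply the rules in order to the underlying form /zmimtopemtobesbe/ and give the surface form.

Rule 1 (regressive voicing assimilation): /s/ precedes the voiced obstruent /b/, so it voices to [z] by assimilation. /zmimtopemtobesbe/ → zmimtopemtobezbe.
Rule 2 (intervocalic voicing): /p/ is a voiceless obstruent between vowels /o/ and /e/, so it voices to [b]. /zmimtopemtobezbe/ → zmimtobemtobezbe.
Rule 3 (post-nasal voicing): /t/ is a voiceless stop immediately after the nasal /m/, so it voices to [d]. /t/ is a voiceless stop immediately after the nasal /m/, so it voices to [d]. /zmimtobemtobezbe/ → zmimdobemdobezbe.

zmimdobemdobezbe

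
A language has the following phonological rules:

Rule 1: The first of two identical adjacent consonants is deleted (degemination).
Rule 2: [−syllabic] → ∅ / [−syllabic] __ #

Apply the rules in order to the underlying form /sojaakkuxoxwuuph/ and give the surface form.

sojaakuxoxwuup

Rule 1 (degemination): /kk/ is a geminate; the first /k/ deletes. /sojaakkuxoxwuuph/ → sojaakuxoxwuuph.
Rule 2 (final cluster simplification): /h/ is the second consonant of a word-final cluster /ph/, so it deletes. /sojaakuxoxwuuph/ → sojaakuxoxwuup.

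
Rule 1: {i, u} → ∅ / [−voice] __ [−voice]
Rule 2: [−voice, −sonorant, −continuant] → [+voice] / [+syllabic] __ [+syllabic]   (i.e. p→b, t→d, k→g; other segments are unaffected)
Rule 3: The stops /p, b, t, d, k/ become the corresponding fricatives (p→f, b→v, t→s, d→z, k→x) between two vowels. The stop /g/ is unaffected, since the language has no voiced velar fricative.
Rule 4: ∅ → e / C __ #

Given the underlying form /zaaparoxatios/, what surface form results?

Rule 1 (high vowel syncope): no segment meets the environment; /zaaparoxatios/ is unchanged.
Rule 2 (intervocalic voicing): /p/ is a voiceless stop between vowels /a/ and /a/, so it voices to [b]. /t/ is a voiceless stop between vowels /a/ and /i/, so it voices to [d]. /zaaparoxatios/ → zaabaroxadios.
Rule 3 (intervocalic spirantization): /b/ is a stop between vowels /a/ and /a/, so it spirantizes to the fricative [v]. /d/ is a stop between vowels /a/ and /i/, so it spirantizes to the fricative [z]. /zaabaroxadios/ → zaavaroxazios.
Rule 4 (final e-epenthesis): the form ends in the consonant /s/, so [e] is inserted word-finally. /zaavaroxazios/ → zaavaroxaziose.

zaavaroxaziose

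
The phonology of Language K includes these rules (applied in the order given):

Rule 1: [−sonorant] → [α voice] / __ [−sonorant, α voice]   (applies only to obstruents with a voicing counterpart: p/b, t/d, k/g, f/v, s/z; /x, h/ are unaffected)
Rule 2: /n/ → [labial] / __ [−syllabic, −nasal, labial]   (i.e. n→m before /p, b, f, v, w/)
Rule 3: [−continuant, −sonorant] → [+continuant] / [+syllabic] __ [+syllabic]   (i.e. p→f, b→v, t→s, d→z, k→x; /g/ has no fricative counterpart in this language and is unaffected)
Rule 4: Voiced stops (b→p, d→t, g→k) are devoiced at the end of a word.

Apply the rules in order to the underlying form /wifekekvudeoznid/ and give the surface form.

Rule 1 (regressive voicing assimilation): /k/ precedes the voiced obstruent /v/, so it voices to [g] by assimilation. /wifekekvudeoznid/ → wifekegvudeoznid.
Rule 2 (nasal place assimilation): no segment meets the environment; /wifekegvudeoznid/ is unchanged.
Rule 3 (intervocalic spirantization): /k/ is a stop between vowels /e/ and /e/, so it spirantizes to the fricative [x]. /d/ is a stop between vowels /u/ and /e/, so it spirantizes to the fricative [z]. /wifekegvudeoznid/ → wifexegvuzeoznid.
Rule 4 (final devoicing): /d/ is a voiced stop in word-final position, so it devoices to [t]. /wifexegvuzeoznid/ → wifexegvuzeoznit.

wifexegvuzeoznit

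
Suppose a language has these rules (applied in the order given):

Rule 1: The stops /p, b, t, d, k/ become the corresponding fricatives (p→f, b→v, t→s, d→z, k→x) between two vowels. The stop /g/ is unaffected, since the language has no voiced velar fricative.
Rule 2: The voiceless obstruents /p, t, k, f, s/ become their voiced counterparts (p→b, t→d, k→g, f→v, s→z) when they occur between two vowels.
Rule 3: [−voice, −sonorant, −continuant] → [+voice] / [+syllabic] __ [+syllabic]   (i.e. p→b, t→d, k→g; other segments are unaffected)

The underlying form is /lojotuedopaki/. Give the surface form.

lojozuezovaxi

Rule 1 (intervocalic spirantization): /t/ is a stop between vowels /o/ and /u/, so it spirantizes to the fricative [s]. /d/ is a stop between vowels /e/ and /o/, so it spirantizes to the fricative [z]. /p/ is a stop between vowels /o/ and /a/, so it spirantizes to the fricative [f]. /k/ is a stop between vowels /a/ and /i/, so it spirantizes to the fricative [x]. /lojotuedopaki/ → lojosuezofaxi.
Rule 2 (intervocalic voicing): /s/ is a voiceless obstruent between vowels /o/ and /u/, so it voices to [z]. /f/ is a voiceless obstruent between vowels /o/ and /a/, so it voices to [v]. /lojosuezofaxi/ → lojozuezovaxi.
Rule 3 (intervocalic voicing): no segment meets the environment; /lojozuezovaxi/ is unchanged.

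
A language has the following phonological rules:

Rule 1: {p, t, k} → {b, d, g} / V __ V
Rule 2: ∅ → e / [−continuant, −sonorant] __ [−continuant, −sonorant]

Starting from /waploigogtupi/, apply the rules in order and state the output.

waploigogetubi

Rule 1 (intervocalic voicing): /p/ is a voiceless stop between vowels /u/ and /i/, so it voices to [b]. /waploigogtupi/ → waploigogtubi.
Rule 2 (stop-cluster e-epenthesis): /g/ and /t/ form a stop–stop cluster, so [e] is inserted between them. /waploigogtubi/ → waploigogetubi.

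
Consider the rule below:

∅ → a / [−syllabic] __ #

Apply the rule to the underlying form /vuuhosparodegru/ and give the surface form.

vuuhosparodegru

No segment of /vuuhosparodegru/ meets the structural description of the rule, so the form surfaces unchanged.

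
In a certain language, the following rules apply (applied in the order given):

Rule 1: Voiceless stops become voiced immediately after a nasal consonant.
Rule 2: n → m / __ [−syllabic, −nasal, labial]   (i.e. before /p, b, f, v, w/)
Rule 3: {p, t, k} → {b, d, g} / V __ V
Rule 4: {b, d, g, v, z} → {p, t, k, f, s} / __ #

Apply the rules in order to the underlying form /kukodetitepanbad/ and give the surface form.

kugodedidebambat

Rule 1 (post-nasal voicing): no segment meets the environment; /kukodetitepanbad/ is unchanged.
Rule 2 (nasal place assimilation): /n/ precedes the labial consonant /b/, so it assimilates in place to [m]. /kukodetitepanbad/ → kukodetitepambad.
Rule 3 (intervocalic voicing): /k/ is a voiceless stop between vowels /u/ and /o/, so it voices to [g]. /t/ is a voiceless stop between vowels /e/ and /i/, so it voices to [d]. /t/ is a voiceless stop between vowels /i/ and /e/, so it voices to [d]. /p/ is a voiceless stop between vowels /e/ and /a/, so it voices to [b]. /kukodetitepambad/ → kugodedidebambad.
Rule 4 (final devoicing): /d/ is a voiced obstruent in word-final position, so it devoices to [t]. /kugodedidebambad/ → kugodedidebambat.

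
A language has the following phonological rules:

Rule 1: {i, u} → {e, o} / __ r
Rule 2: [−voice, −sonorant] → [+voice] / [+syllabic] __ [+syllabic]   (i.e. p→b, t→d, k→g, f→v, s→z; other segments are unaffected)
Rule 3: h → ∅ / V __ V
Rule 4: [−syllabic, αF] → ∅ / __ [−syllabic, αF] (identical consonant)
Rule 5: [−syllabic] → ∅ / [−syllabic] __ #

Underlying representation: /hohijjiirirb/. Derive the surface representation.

Rule 1 (pre-rhotic lowering): /i/ is a high vowel immediately before /r/, so it lowers to [e]. /i/ is a high vowel immediately before /r/, so it lowers to [e]. /hohijjiirirb/ → hohijjiererb.
Rule 2 (intervocalic voicing): no segment meets the environment; /hohijjiererb/ is unchanged.
Rule 3 (intervocalic h-deletion): /h/ occurs between vowels /o/ and /i/, so it deletes. /hohijjiererb/ → hoijjiererb.
Rule 4 (degemination): /jj/ is a geminate; the first /j/ deletes. /hoijjiererb/ → hoijiererb.
Rule 5 (final cluster simplification): /b/ is the second consonant of a word-final cluster /rb/, so it deletes. /hoijiererb/ → hoijierer.

hoijierer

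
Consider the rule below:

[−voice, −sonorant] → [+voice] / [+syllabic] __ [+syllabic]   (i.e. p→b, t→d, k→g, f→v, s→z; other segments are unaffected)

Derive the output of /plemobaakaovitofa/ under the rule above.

plemobaagaovidova

/k/ is a voiceless obstruent between vowels /a/ and /a/, so it voices to [g].
/t/ is a voiceless obstruent between vowels /i/ and /o/, so it voices to [d].
/f/ is a voiceless obstruent between vowels /o/ and /a/, so it voices to [v].
The other instance of /p/ does not occur in the required environment and remains unchanged.
Surface form: [plemobaagaovidova].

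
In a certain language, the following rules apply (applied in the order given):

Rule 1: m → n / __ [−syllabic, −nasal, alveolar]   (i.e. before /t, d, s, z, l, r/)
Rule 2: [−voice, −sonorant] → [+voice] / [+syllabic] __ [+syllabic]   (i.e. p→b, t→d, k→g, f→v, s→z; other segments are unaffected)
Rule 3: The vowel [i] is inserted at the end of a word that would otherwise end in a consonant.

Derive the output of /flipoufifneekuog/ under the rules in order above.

Rule 1 (nasal place assimilation): no segment meets the environment; /flipoufifneekuog/ is unchanged.
Rule 2 (intervocalic voicing): /p/ is a voiceless obstruent between vowels /i/ and /o/, so it voices to [b]. /f/ is a voiceless obstruent between vowels /u/ and /i/, so it voices to [v]. /k/ is a voiceless obstruent between vowels /e/ and /u/, so it voices to [g]. /flipoufifneekuog/ → flibouvifneeguog.
Rule 3 (final i-epenthesis): the form ends in the consonant /g/, so [i] is inserted word-finally. /flibouvifneeguog/ → flibouvifneeguogi.

flibouvifneeguogi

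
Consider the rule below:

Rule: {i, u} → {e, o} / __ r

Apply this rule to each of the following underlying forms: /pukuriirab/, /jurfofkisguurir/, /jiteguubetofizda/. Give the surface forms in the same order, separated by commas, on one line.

/pukuriirab/: /u/ is a high vowel immediately before /r/, so it lowers to [o]. /i/ is a high vowel immediately before /r/, so it lowers to [e]. → [pukorierab].
/jurfofkisguurir/: /u/ is a high vowel immediately before /r/, so it lowers to [o]. /u/ is a high vowel immediately before /r/, so it lowers to [o]. /i/ is a high vowel immediately before /r/, so it lowers to [e]. → [jorfofkisguorer].
/jiteguubetofizda/: the rule's environment is not met; surfaces unchanged as [jiteguubetofizda].

pukorierab, jorfofkisguorer, jiteguubetofizda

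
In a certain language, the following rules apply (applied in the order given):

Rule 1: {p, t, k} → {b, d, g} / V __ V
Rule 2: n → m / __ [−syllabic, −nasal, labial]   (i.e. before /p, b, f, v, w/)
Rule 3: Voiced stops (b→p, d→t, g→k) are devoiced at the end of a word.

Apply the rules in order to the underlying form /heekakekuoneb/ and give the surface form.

heegageguonep

Rule 1 (intervocalic voicing): /k/ is a voiceless stop between vowels /e/ and /a/, so it voices to [g]. /k/ is a voiceless stop between vowels /a/ and /e/, so it voices to [g]. /k/ is a voiceless stop between vowels /e/ and /u/, so it voices to [g]. /heekakekuoneb/ → heegageguoneb.
Rule 2 (nasal place assimilation): no segment meets the environment; /heegageguoneb/ is unchanged.
Rule 3 (final devoicing): /b/ is a voiced stop in word-final position, so it devoices to [p]. /heegageguoneb/ → heegageguonep.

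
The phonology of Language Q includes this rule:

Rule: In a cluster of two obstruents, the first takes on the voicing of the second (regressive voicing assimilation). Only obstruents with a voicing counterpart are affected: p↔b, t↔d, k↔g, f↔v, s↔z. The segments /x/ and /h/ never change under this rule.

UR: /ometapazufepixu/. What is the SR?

No segment of /ometapazufepixu/ meets the structural description of the rule, so the form surfaces unchanged.

ometapazufepixu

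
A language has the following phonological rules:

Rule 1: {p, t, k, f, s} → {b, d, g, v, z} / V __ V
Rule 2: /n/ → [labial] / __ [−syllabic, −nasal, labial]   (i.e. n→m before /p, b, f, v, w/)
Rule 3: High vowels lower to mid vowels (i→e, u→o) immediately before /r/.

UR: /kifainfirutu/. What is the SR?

Rule 1 (intervocalic voicing): /f/ is a voiceless obstruent between vowels /i/ and /a/, so it voices to [v]. /t/ is a voiceless obstruent between vowels /u/ and /u/, so it voices to [d]. /kifainfirutu/ → kivainfirudu.
Rule 2 (nasal place assimilation): /n/ precedes the labial consonant /f/, so it assimilates in place to [m]. /kivainfirudu/ → kivaimfirudu.
Rule 3 (pre-rhotic lowering): /i/ is a high vowel immediately before /r/, so it lowers to [e]. /kivaimfirudu/ → kivaimferudu.

kivaimferudu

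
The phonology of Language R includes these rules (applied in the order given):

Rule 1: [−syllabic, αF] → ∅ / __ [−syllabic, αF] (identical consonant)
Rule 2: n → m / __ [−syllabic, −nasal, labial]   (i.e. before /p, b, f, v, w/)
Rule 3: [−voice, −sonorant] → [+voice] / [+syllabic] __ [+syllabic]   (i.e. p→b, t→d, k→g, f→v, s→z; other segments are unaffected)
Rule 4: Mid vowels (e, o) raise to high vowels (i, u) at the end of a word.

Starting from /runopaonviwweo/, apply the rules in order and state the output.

runobaomviweu

Rule 1 (degemination): /ww/ is a geminate; the first /w/ deletes. /runopaonviwweo/ → runopaonviweo.
Rule 2 (nasal place assimilation): /n/ precedes the labial consonant /v/, so it assimilates in place to [m]. /runopaonviweo/ → runopaomviweo.
Rule 3 (intervocalic voicing): /p/ is a voiceless obstruent between vowels /o/ and /a/, so it voices to [b]. /runopaomviweo/ → runobaomviweo.
Rule 4 (final vowel raising): /o/ is a mid vowel in word-final position, so it raises to [u]. /runobaomviweo/ → runobaomviweu.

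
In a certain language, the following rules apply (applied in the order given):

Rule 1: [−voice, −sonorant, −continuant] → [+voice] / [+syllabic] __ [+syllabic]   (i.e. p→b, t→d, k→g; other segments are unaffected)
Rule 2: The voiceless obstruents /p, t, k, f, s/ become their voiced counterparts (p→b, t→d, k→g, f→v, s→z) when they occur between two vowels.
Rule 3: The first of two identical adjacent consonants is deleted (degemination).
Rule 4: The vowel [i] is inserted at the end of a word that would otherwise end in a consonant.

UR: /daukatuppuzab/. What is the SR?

Rule 1 (intervocalic voicing): /k/ is a voiceless stop between vowels /u/ and /a/, so it voices to [g]. /t/ is a voiceless stop between vowels /a/ and /u/, so it voices to [d]. /daukatuppuzab/ → daugaduppuzab.
Rule 2 (intervocalic voicing): no segment meets the environment; /daugaduppuzab/ is unchanged.
Rule 3 (degemination): /pp/ is a geminate; the first /p/ deletes. /daugaduppuzab/ → daugadupuzab.
Rule 4 (final i-epenthesis): the form ends in the consonant /b/, so [i] is inserted word-finally. /daugadupuzab/ → daugadupuzabi.

daugadupuzabi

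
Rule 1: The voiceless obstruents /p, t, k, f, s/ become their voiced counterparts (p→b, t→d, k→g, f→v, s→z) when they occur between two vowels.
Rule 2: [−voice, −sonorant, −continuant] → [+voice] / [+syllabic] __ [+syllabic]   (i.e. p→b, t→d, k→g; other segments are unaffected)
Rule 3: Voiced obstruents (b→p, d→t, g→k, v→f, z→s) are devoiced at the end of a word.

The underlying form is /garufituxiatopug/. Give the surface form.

garuviduxiadobuk

Rule 1 (intervocalic voicing): /f/ is a voiceless obstruent between vowels /u/ and /i/, so it voices to [v]. /t/ is a voiceless obstruent between vowels /i/ and /u/, so it voices to [d]. /t/ is a voiceless obstruent between vowels /a/ and /o/, so it voices to [d]. /p/ is a voiceless obstruent between vowels /o/ and /u/, so it voices to [b]. /garufituxiatopug/ → garuviduxiadobug.
Rule 2 (intervocalic voicing): no segment meets the environment; /garuviduxiadobug/ is unchanged.
Rule 3 (final devoicing): /g/ is a voiced obstruent in word-final position, so it devoices to [k]. /garuviduxiadobug/ → garuviduxiadobuk.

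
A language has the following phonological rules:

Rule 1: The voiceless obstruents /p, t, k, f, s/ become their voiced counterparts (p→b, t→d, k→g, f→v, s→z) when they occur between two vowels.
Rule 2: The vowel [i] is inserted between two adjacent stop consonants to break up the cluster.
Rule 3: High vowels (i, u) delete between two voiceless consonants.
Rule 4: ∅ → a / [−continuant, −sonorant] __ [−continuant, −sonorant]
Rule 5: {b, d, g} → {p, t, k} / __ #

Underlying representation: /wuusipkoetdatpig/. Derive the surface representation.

wuuzipakoetidatapik

Rule 1 (intervocalic voicing): /s/ is a voiceless obstruent between vowels /u/ and /i/, so it voices to [z]. /wuusipkoetdatpig/ → wuuzipkoetdatpig.
Rule 2 (stop-cluster i-epenthesis): /p/ and /k/ form a stop–stop cluster, so [i] is inserted between them. /t/ and /d/ form a stop–stop cluster, so [i] is inserted between them. /t/ and /p/ form a stop–stop cluster, so [i] is inserted between them. /wuuzipkoetdatpig/ → wuuzipikoetidatipig.
Rule 3 (high vowel syncope): /i/ is a high vowel flanked by voiceless consonants /p/ and /k/, so it deletes. /i/ is a high vowel flanked by voiceless consonants /t/ and /p/, so it deletes. /wuuzipikoetidatipig/ → wuuzipkoetidatpig.
Rule 4 (stop-cluster a-epenthesis): /p/ and /k/ form a stop–stop cluster, so [a] is inserted between them. /t/ and /p/ form a stop–stop cluster, so [a] is inserted between them. /wuuzipkoetidatpig/ → wuuzipakoetidatapig.
Rule 5 (final devoicing): /g/ is a voiced stop in word-final position, so it devoices to [k]. /wuuzipakoetidatapig/ → wuuzipakoetidatapik.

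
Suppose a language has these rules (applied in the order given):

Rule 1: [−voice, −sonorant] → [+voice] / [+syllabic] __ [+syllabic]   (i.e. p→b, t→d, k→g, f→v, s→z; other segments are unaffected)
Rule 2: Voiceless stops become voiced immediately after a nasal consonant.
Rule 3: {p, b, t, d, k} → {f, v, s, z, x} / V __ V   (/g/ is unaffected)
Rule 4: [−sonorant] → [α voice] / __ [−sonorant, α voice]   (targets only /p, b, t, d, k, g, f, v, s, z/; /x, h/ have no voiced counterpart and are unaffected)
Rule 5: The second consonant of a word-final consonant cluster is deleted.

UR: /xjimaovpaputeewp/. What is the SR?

Rule 1 (intervocalic voicing): /p/ is a voiceless obstruent between vowels /a/ and /u/, so it voices to [b]. /t/ is a voiceless obstruent between vowels /u/ and /e/, so it voices to [d]. /xjimaovpaputeewp/ → xjimaovpabudeewp.
Rule 2 (post-nasal voicing): no segment meets the environment; /xjimaovpabudeewp/ is unchanged.
Rule 3 (intervocalic spirantization): /b/ is a stop between vowels /a/ and /u/, so it spirantizes to the fricative [v]. /d/ is a stop between vowels /u/ and /e/, so it spirantizes to the fricative [z]. /xjimaovpabudeewp/ → xjimaovpavuzeewp.
Rule 4 (regressive voicing assimilation): /v/ precedes the voiceless obstruent /p/, so it devoices to [f] by assimilation. /xjimaovpavuzeewp/ → xjimaofpavuzeewp.
Rule 5 (final cluster simplification): /p/ is the second consonant of a word-final cluster /wp/, so it deletes. /xjimaofpavuzeewp/ → xjimaofpavuzeew.

xjimaofpavuzeew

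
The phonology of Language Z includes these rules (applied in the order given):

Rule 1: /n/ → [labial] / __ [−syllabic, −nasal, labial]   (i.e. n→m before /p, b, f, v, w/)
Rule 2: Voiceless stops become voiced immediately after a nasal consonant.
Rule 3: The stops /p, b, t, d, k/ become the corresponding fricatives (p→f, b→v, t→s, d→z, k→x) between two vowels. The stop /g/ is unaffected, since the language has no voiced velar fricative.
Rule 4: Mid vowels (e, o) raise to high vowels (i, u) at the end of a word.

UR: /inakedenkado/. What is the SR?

Rule 1 (nasal place assimilation): no segment meets the environment; /inakedenkado/ is unchanged.
Rule 2 (post-nasal voicing): /k/ is a voiceless stop immediately after the nasal /n/, so it voices to [g]. /inakedenkado/ → inakedengado.
Rule 3 (intervocalic spirantization): /k/ is a stop between vowels /a/ and /e/, so it spirantizes to the fricative [x]. /d/ is a stop between vowels /e/ and /e/, so it spirantizes to the fricative [z]. /d/ is a stop between vowels /a/ and /o/, so it spirantizes to the fricative [z]. /inakedengado/ → inaxezengazo.
Rule 4 (final vowel raising): /o/ is a mid vowel in word-final position, so it raises to [u]. /inaxezengazo/ → inaxezengazu.

inaxezengazu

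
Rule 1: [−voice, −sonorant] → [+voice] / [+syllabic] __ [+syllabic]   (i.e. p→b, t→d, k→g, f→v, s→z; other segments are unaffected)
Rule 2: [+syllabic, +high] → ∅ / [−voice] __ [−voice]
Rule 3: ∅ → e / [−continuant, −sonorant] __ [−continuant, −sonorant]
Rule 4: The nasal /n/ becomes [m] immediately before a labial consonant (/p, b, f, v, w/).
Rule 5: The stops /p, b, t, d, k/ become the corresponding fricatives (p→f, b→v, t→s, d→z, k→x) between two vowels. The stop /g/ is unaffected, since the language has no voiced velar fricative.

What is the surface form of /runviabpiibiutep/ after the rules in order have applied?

rumviavefiiviuzep

Rule 1 (intervocalic voicing): /t/ is a voiceless obstruent between vowels /u/ and /e/, so it voices to [d]. /runviabpiibiutep/ → runviabpiibiudep.
Rule 2 (high vowel syncope): no segment meets the environment; /runviabpiibiudep/ is unchanged.
Rule 3 (stop-cluster e-epenthesis): /b/ and /p/ form a stop–stop cluster, so [e] is inserted between them. /runviabpiibiudep/ → runviabepiibiudep.
Rule 4 (nasal place assimilation): /n/ precedes the labial consonant /v/, so it assimilates in place to [m]. /runviabepiibiudep/ → rumviabepiibiudep.
Rule 5 (intervocalic spirantization): /b/ is a stop between vowels /a/ and /e/, so it spirantizes to the fricative [v]. /p/ is a stop between vowels /e/ and /i/, so it spirantizes to the fricative [f]. /b/ is a stop between vowels /i/ and /i/, so it spirantizes to the fricative [v]. /d/ is a stop between vowels /u/ and /e/, so it spirantizes to the fricative [z]. /rumviabepiibiudep/ → rumviavefiiviuzep.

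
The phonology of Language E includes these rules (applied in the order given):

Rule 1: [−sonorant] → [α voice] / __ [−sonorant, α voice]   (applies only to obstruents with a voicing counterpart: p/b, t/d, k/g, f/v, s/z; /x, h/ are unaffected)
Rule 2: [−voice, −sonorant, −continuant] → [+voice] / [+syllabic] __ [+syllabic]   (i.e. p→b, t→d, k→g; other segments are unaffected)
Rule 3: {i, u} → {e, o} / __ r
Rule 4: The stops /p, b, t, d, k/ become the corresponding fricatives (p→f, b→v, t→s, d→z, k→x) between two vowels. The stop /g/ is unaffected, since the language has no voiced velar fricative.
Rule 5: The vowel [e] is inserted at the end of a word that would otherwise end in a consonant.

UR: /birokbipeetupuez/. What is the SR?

Rule 1 (regressive voicing assimilation): /k/ precedes the voiced obstruent /b/, so it voices to [g] by assimilation. /birokbipeetupuez/ → birogbipeetupuez.
Rule 2 (intervocalic voicing): /p/ is a voiceless stop between vowels /i/ and /e/, so it voices to [b]. /t/ is a voiceless stop between vowels /e/ and /u/, so it voices to [d]. /p/ is a voiceless stop between vowels /u/ and /u/, so it voices to [b]. /birogbipeetupuez/ → birogbibeedubuez.
Rule 3 (pre-rhotic lowering): /i/ is a high vowel immediately before /r/, so it lowers to [e]. /birogbibeedubuez/ → berogbibeedubuez.
Rule 4 (intervocalic spirantization): /b/ is a stop between vowels /i/ and /e/, so it spirantizes to the fricative [v]. /d/ is a stop between vowels /e/ and /u/, so it spirantizes to the fricative [z]. /b/ is a stop between vowels /u/ and /u/, so it spirantizes to the fricative [v]. /berogbibeedubuez/ → berogbiveezuvuez.
Rule 5 (final e-epenthesis): the form ends in the consonant /z/, so [e] is inserted word-finally. /berogbiveezuvuez/ → berogbiveezuvueze.

berogbiveezuvueze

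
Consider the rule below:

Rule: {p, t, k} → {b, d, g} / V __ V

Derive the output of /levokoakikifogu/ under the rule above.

/k/ is a voiceless stop between vowels /o/ and /o/, so it voices to [g].
/k/ is a voiceless stop between vowels /a/ and /i/, so it voices to [g].
/k/ is a voiceless stop between vowels /i/ and /i/, so it voices to [g].
Surface form: [levogoagigifogu].

levogoagigifogu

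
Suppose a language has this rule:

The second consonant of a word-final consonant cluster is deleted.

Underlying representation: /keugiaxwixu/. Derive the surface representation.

No segment of /keugiaxwixu/ meets the structural description of the rule, so the form surfaces unchanged.

keugiaxwixu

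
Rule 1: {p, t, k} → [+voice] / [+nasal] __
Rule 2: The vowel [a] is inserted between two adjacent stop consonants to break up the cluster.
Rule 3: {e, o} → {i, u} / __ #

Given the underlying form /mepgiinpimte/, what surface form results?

mepagiinbimdi

Rule 1 (post-nasal voicing): /p/ is a voiceless stop immediately after the nasal /n/, so it voices to [b]. /t/ is a voiceless stop immediately after the nasal /m/, so it voices to [d]. /mepgiinpimte/ → mepgiinbimde.
Rule 2 (stop-cluster a-epenthesis): /p/ and /g/ form a stop–stop cluster, so [a] is inserted between them. /mepgiinbimde/ → mepagiinbimde.
Rule 3 (final vowel raising): /e/ is a mid vowel in word-final position, so it raises to [i]. /mepagiinbimde/ → mepagiinbimdi.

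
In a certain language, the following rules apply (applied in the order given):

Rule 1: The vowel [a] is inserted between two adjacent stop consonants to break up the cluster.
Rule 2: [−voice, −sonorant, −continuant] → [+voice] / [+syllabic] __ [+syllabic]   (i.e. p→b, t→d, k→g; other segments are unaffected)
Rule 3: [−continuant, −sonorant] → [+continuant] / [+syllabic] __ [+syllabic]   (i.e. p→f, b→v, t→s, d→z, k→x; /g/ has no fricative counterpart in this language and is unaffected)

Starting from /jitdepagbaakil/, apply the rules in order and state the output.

jizazevagavaagil

Rule 1 (stop-cluster a-epenthesis): /t/ and /d/ form a stop–stop cluster, so [a] is inserted between them. /g/ and /b/ form a stop–stop cluster, so [a] is inserted between them. /jitdepagbaakil/ → jitadepagabaakil.
Rule 2 (intervocalic voicing): /t/ is a voiceless stop between vowels /i/ and /a/, so it voices to [d]. /p/ is a voiceless stop between vowels /e/ and /a/, so it voices to [b]. /k/ is a voiceless stop between vowels /a/ and /i/, so it voices to [g]. /jitadepagabaakil/ → jidadebagabaagil.
Rule 3 (intervocalic spirantization): /d/ is a stop between vowels /i/ and /a/, so it spirantizes to the fricative [z]. /d/ is a stop between vowels /a/ and /e/, so it spirantizes to the fricative [z]. /b/ is a stop between vowels /e/ and /a/, so it spirantizes to the fricative [v]. /b/ is a stop between vowels /a/ and /a/, so it spirantizes to the fricative [v]. /jidadebagabaagil/ → jizazevagavaagil.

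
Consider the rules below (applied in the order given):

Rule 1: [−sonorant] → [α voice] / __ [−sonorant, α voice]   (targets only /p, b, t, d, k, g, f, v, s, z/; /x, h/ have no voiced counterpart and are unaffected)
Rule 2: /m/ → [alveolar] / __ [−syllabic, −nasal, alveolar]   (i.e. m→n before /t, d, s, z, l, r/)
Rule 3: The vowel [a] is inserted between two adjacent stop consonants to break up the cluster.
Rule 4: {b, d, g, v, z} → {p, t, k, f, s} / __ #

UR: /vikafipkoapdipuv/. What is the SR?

Rule 1 (regressive voicing assimilation): /p/ precedes the voiced obstruent /d/, so it voices to [b] by assimilation. /vikafipkoapdipuv/ → vikafipkoabdipuv.
Rule 2 (nasal place assimilation): no segment meets the environment; /vikafipkoabdipuv/ is unchanged.
Rule 3 (stop-cluster a-epenthesis): /p/ and /k/ form a stop–stop cluster, so [a] is inserted between them. /b/ and /d/ form a stop–stop cluster, so [a] is inserted between them. /vikafipkoabdipuv/ → vikafipakoabadipuv.
Rule 4 (final devoicing): /v/ is a voiced obstruent in word-final position, so it devoices to [f]. /vikafipakoabadipuv/ → vikafipakoabadipuf.

vikafipakoabadipuf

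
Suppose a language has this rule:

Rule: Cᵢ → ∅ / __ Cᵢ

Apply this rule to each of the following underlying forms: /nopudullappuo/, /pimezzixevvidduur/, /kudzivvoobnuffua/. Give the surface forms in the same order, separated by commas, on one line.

nopudulapuo, pimezixeviduur, kudzivoobnufua

/nopudullappuo/: /ll/ is a geminate; the first /l/ deletes. /pp/ is a geminate; the first /p/ deletes. → [nopudulapuo].
/pimezzixevvidduur/: /zz/ is a geminate; the first /z/ deletes. /vv/ is a geminate; the first /v/ deletes. /dd/ is a geminate; the first /d/ deletes. → [pimezixeviduur].
/kudzivvoobnuffua/: /vv/ is a geminate; the first /v/ deletes. /ff/ is a geminate; the first /f/ deletes. → [kudzivoobnufua].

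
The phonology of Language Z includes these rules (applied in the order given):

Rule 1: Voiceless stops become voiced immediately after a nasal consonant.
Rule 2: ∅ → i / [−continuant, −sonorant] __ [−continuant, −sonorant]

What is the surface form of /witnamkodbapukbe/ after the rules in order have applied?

Rule 1 (post-nasal voicing): /k/ is a voiceless stop immediately after the nasal /m/, so it voices to [g]. /witnamkodbapukbe/ → witnamgodbapukbe.
Rule 2 (stop-cluster i-epenthesis): /d/ and /b/ form a stop–stop cluster, so [i] is inserted between them. /k/ and /b/ form a stop–stop cluster, so [i] is inserted between them. /witnamgodbapukbe/ → witnamgodibapukibe.

witnamgodibapukibe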